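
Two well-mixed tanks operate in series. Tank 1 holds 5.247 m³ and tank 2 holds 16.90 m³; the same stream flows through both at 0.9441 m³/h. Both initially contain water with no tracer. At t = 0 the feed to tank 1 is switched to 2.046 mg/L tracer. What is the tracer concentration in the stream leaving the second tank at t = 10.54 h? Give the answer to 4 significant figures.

0.5375 mg/L

Each tank obeys Vᵢ dCᵢ/dt = Q(Cᵢ₋₁ − Cᵢ), so τᵢ = Vᵢ/Q.
τ₁ = 5.247/0.9441 = 5.55767 h; τ₂ = 16.90/0.9441 = 17.9006 h.
Solving the cascade with C₁(0)=C₂(0)=0 gives C₂(t) = C_in[1 − (τ₁ e^(−t/τ₁) − τ₂ e^(−t/τ₂))/(τ₁ − τ₂)].
At t = 10.54: e^(−t/τ₁) = 0.150097, e^(−t/τ₂) = 0.554990.
C₂ = 2.046·[1 − (5.55767·0.150097 − 17.9006·0.554990)/(-12.3430)] = 2.046·0.262699 = 0.537482 mg/L.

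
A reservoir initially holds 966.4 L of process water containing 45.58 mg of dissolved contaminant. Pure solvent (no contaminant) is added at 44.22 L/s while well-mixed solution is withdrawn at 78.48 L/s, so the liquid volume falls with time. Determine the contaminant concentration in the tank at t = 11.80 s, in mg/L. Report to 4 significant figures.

Total volume: dV/dt = Q_in − Q_out = -34.2600 L/s, so V(t) = 966.4 − 34.2600 t and V(11.80) = 562.132 L.
Species balance (pure solvent in): dm/dt = −Q_out · m/V(t).
Separate: dm/m = −Q_out dt/V(t) ⇒ ln(m/m₀) = −(Q_out/(Q_in−Q_out)) ln(V/V₀).
m = m₀ (V₀/V)^(Q_out/(Q_in−Q_out)) = 45.58 × (966.4/562.132)^(-2.29072) = 13.1742 mg.
C = m/V = 13.1742/562.132 = 0.0234362 mg/L.

0.02344 mg/L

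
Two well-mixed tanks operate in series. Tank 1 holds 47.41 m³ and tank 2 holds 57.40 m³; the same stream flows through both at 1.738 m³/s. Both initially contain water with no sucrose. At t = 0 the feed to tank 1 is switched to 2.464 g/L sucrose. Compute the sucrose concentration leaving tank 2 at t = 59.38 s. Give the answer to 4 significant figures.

Time constants: τᵢ = Vᵢ/Q for each well-mixed tank.
τ₁ = 47.41/1.738 = 27.2785 s; τ₂ = 57.40/1.738 = 33.0265 s.
Solving the cascade with C₁(0)=C₂(0)=0 gives C₂(t) = C_in[1 − (τ₁ e^(−t/τ₁) − τ₂ e^(−t/τ₂))/(τ₁ − τ₂)].
At t = 59.38: e^(−t/τ₁) = 0.113403, e^(−t/τ₂) = 0.165638.
C₂ = 2.464·[1 − (27.2785·0.113403 − 33.0265·0.165638)/(-5.74799)] = 2.464·0.586469 = 1.44506 g/L.

1.445 g/L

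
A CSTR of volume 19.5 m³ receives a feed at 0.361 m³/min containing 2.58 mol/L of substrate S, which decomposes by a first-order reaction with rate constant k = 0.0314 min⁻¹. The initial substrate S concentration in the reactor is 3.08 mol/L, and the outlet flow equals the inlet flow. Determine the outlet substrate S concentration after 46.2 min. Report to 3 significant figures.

Species balance: V dC/dt = Q C_in − Q C − k V C.
dC/dt = (Q/V) C_in − (Q/V + k) C; effective rate a = Q/V + k = 0.018513 + 0.0314 = 0.049913 min⁻¹.
C_ss = Q C_in/(Q + kV) = 0.95693 mol/L; C(t) = C_ss + (C₀ − C_ss) e^(−a t).
C(46.2) = 0.95693 + (2.1231)·e^(−0.049913·46.2) = 0.95693 + (2.1231)·0.099662 = 1.1685 mol/L.

1.17 mol/L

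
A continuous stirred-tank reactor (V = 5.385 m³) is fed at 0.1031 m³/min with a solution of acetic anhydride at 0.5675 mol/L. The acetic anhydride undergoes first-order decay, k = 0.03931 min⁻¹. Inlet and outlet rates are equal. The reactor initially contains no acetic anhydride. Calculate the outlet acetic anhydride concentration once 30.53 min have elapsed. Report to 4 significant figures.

V dC/dt = Q(C_in − C) − k V C.
dC/dt = (Q/V) C_in − (Q/V + k) C; effective rate a = Q/V + k = 0.0191458 + 0.03931 = 0.0584558 min⁻¹.
C_ss = Q C_in/(Q + kV) = 0.185871 mol/L; C(t) = C_ss + (C₀ − C_ss) e^(−a t).
C(30.53) = 0.185871 + (-0.185871)·e^(−0.0584558·30.53) = 0.185871 + (-0.185871)·0.167855 = 0.154672 mol/L.

0.1547 mol/L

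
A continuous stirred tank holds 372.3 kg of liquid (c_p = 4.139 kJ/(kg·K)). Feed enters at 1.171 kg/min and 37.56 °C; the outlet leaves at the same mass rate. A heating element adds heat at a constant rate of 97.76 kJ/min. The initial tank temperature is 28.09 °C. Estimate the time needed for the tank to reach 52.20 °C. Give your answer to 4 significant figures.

533.8 min

First-law balance (no shaft work): M c_p dT/dt = ṁ c_p (T_in − T) + 97.76.
τ = M/ṁ = 317.933 min; T_ss = T_in + Q̇/(ṁ c_p) = 57.7301 °C.
T(t) = T_ss + (T₀ − T_ss) e^(−t/τ). Set T = 52.20:
e^(−t/τ) = (52.20 − 57.7301)/(28.09 − 57.7301) = 0.186576
t = −317.933 · ln(0.186576) = 533.784 min.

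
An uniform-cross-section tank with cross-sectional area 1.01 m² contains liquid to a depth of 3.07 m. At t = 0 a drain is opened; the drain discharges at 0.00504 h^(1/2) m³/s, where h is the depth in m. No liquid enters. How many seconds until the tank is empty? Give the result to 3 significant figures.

702 s

A dh/dt = −Q_out = −0.00504 √h.
∫ h^(−1/2) dh = −(0.00504/A) ∫ dt, giving 2√h = 2√h₀ − (0.00504/A) t.
Set h = 0: 2√h₀ = (0.00504/A) t_empty ⇒ t_empty = 2A√h₀/0.00504.
t_empty = 2·1.01·√3.07/0.00504 = 2.0200·1.7521/0.00504 = 702.25 s.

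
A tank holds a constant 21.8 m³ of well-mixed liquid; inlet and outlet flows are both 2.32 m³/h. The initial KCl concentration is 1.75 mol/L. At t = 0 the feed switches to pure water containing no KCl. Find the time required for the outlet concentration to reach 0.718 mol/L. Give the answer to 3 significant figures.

8.37 h

Species balance: V dC/dt = Q(C_in − C) ⇒ τ = V/Q = 9.3966 h.
C(t) = C_in + (C₀ − C_in) e^(−t/τ). Set C = 0.718 and solve for t:
e^(−t/τ) = (C − C_in)/(C₀ − C_in) = (0.718 − 0)/(1.75 − 0) = 0.41029
t = −τ ln(…) = 9.3966 × 0.89090 = 8.3714 h.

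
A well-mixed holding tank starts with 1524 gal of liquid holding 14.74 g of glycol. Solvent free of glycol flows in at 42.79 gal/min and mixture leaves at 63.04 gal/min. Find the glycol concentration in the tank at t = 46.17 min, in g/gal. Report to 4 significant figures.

0.001298 g/gal

Let m(t) be the amount of glycol. Volume: V(t) = V₀ + (Q_in − Q_out) t = 1524 − 20.2500 t; V(46.17) = 589.058 gal.
Species balance (pure solvent in): dm/dt = −Q_out · m/V(t).
dm/m = −Q_out dt/(V₀ − 20.2500 t); integrating gives ln(m/m₀) = −(Q_out/(Q_in−Q_out)) ln(V/V₀).
m = m₀ (V₀/V)^(Q_out/(Q_in−Q_out)) = 14.74 × (1524/589.058)^(-3.11309) = 0.764417 g.
C = m/V = 0.764417/589.058 = 0.00129770 g/gal.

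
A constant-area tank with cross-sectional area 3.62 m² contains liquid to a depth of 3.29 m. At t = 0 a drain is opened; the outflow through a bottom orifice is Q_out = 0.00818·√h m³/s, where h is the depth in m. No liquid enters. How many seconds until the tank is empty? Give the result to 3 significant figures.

1610 s

With no inflow, A dh/dt = −0.00818 √h.
∫ h^(−1/2) dh = −(0.00818/A) ∫ dt, giving 2√h = 2√h₀ − (0.00818/A) t.
Tank is empty when √h = 0: t_empty = 2A√h₀/0.00818.
t_empty = 2·3.62·√3.29/0.00818 = 7.2400·1.8138/0.00818 = 1605.4 s.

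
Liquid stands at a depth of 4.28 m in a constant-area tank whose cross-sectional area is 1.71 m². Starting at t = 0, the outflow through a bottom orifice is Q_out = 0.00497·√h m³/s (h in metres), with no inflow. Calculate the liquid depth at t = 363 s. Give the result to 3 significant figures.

2.38 m

Unsteady balance on liquid volume: A dh/dt = −0.00497 √h.
This is separable: 2 d(√h)/dt = −0.00497/A, so √h = √h₀ − (0.00497/(2A)) t.
√h = √4.28 − 0.00497·363/(2·1.71) = 2.0688 − 0.52752 = 1.5413.
h = 1.5413² = 2.3756 m.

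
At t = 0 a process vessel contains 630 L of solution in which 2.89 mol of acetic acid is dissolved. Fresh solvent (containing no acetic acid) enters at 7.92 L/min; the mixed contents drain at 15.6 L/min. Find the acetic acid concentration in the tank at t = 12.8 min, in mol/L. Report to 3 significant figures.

Total volume: dV/dt = Q_in − Q_out = -7.6800 L/min, so V(t) = 630 − 7.6800 t and V(12.8) = 531.70 L.
No acetic acid enters, so dm/dt = −Q_out · (m/V).
dm/m = −Q_out dt/(V₀ − 7.6800 t); integrating gives ln(m/m₀) = −(Q_out/(Q_in−Q_out)) ln(V/V₀).
m = m₀ (V₀/V)^(Q_out/(Q_in−Q_out)) = 2.89 × (630/531.70)^(-2.0312) = 2.0476 mol.
C = m/V = 2.0476/531.70 = 0.0038510 mol/L.

0.00385 mol/L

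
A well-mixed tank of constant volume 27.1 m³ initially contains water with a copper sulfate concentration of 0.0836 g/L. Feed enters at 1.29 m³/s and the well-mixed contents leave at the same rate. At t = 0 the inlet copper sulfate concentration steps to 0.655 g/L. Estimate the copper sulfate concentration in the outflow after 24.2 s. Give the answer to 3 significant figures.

0.474 g/L

Transient balance on the dissolved component: V dC/dt = Q(C_in − C).
So dC/dt = (C_in − C)/τ with τ = V/Q = 27.1/1.29 = 21.008 s.
C approaches C_in exponentially: C(t) = C_in + (C₀ − C_in) e^(−t/τ).
C(24.2) = 0.655 + (0.0836 − 0.655)·e^(−24.2/21.008) = 0.655 + (-0.57140)·0.31602 = 0.47443 g/L.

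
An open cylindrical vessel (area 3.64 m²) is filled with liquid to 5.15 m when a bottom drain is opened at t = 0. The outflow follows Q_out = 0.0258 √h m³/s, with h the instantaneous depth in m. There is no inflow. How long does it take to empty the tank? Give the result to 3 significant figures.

A dh/dt = −Q_out = −0.0258 √h.
Separate and integrate: 2(√h − √h₀) = −(0.0258/A) t.
Set h = 0: 2√h₀ = (0.0258/A) t_empty ⇒ t_empty = 2A√h₀/0.0258.
t_empty = 2·3.64·√5.15/0.0258 = 7.2800·2.2694/0.0258 = 640.35 s.

640 s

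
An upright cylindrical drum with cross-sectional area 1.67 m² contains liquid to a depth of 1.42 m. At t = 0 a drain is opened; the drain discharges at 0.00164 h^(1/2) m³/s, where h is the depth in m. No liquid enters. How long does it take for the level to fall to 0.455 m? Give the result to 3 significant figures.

1050 s

With no inflow, A dh/dt = −0.00164 √h.
∫ h^(−1/2) dh = −(0.00164/A) ∫ dt, giving 2√h = 2√h₀ − (0.00164/A) t.
t = 2A(√h₀ − √h)/0.00164 = 2·1.67·(√1.42 − √0.455)/0.00164
  = 3.3400 × (1.1916 − 0.67454) / 0.00164 = 1053.1 s.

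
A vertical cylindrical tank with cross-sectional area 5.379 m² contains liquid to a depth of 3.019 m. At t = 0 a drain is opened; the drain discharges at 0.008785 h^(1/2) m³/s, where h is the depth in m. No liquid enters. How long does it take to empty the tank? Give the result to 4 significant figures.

With no inflow, A dh/dt = −0.008785 √h.
∫ h^(−1/2) dh = −(0.008785/A) ∫ dt, giving 2√h = 2√h₀ − (0.008785/A) t.
Tank is empty when √h = 0: t_empty = 2A√h₀/0.008785.
t_empty = 2·5.379·√3.019/0.008785 = 10.7580·1.73753/0.008785 = 2127.75 s.

2128 s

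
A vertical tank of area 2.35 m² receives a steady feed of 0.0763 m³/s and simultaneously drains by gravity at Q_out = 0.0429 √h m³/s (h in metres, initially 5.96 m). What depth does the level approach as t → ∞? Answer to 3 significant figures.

Level balance: A dh/dt = 0.0763 − 0.0429 √h. Setting dh/dt = 0:
Q_in = 0.0429 √h_ss ⇒ √h_ss = 0.0763/0.0429 = 1.7786.
h_ss = 1.7786² = 3.1633 m. (Since h₀ = 5.96 m > h_ss, the level will fall toward this value.)

3.16 m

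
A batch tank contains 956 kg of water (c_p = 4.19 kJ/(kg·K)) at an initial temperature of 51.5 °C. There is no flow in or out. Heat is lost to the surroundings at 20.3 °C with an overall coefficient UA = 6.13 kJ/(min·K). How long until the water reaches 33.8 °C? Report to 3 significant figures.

547 min

M c_p dT/dt = −UA(T − T_amb).
τ = M c_p/UA = 653.45 min; T_ss = T_amb = 20.300 °C.
T(t) = T_ss + (T₀ − T_ss)e^(−t/τ); set T = 33.8:
t = −τ ln[(T − T_ss)/(T₀ − T_ss)] = −653.45 · ln(0.43269) = 547.41 min.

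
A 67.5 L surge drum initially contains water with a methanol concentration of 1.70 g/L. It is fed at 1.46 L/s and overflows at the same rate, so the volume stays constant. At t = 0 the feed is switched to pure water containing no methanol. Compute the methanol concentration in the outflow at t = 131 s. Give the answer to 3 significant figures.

Mass balance on the solute (V constant): V dC/dt = Q(C_in − C).
So dC/dt = (C_in − C)/τ with τ = V/Q = 67.5/1.46 = 46.233 s.
This is linear first-order; C(t) = C_in + (C₀ − C_in) e^(−t/τ).
C(131) = 0 + (1.70 − 0)·e^(−131/46.233) = 0 + (1.7000)·0.058808 = 0.099973 g/L.

0.100 g/L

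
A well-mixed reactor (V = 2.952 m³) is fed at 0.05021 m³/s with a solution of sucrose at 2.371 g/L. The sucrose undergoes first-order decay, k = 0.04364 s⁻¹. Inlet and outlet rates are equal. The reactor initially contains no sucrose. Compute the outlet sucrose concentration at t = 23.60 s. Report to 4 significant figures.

V dC/dt = Q(C_in − C) − k V C.
dC/dt = (Q/V) C_in − (Q/V + k) C; effective rate a = Q/V + k = 0.0170088 + 0.04364 = 0.0606488 s⁻¹.
C_ss = Q C_in/(Q + kV) = 0.664941 g/L; C(t) = C_ss + (C₀ − C_ss) e^(−a t).
C(23.60) = 0.664941 + (-0.664941)·e^(−0.0606488·23.60) = 0.664941 + (-0.664941)·0.238995 = 0.506023 g/L.

0.5060 g/L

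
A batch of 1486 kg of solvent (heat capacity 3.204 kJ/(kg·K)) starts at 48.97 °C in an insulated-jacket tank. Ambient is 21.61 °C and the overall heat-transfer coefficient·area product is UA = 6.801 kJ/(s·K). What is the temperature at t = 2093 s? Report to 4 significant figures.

Energy balance: M c_p dT/dt = −UA(T − T_amb).
dT/dt = (T_ss − T)/τ with T_ss = T_amb = 21.6100 °C, τ = M c_p/UA = 1486·3.204/6.801 = 700.065 s.
This is linear first-order; T(t) = T_ss + (T₀ − T_ss) e^(−t/τ).
T(2093) = 21.6100 + (27.3600)·0.0503015 = 22.9862 °C.

22.99 °C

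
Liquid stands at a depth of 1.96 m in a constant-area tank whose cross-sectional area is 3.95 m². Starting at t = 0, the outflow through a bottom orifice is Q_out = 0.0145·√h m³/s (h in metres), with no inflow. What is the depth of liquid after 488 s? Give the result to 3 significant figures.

0.254 m

Volume balance on the tank: A dh/dt = −0.0145 √h.
This is separable: 2 d(√h)/dt = −0.0145/A, so √h = √h₀ − (0.0145/(2A)) t.
√h = √1.96 − 0.0145·488/(2·3.95) = 1.4000 − 0.89570 = 0.50430.
h = 0.50430² = 0.25432 m.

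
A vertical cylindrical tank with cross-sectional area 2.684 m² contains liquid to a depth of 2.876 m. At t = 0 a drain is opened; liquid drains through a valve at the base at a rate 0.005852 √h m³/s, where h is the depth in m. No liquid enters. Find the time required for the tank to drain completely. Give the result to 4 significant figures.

Accumulation of liquid (constant cross-section A): A dh/dt = −0.005852 √h.
This is separable: 2 d(√h)/dt = −0.005852/A, so √h = √h₀ − (0.005852/(2A)) t.
Set h = 0: 2√h₀ = (0.005852/A) t_empty ⇒ t_empty = 2A√h₀/0.005852.
t_empty = 2·2.684·√2.876/0.005852 = 5.36800·1.69588/0.005852 = 1555.62 s.

1556 s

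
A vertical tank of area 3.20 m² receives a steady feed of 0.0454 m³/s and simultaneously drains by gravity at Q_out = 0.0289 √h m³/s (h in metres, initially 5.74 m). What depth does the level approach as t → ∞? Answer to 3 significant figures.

Accumulation of liquid (constant cross-section A): A dh/dt = Q_in − 0.0289 √h. At steady state dh/dt = 0:
Q_in = 0.0289 √h_ss ⇒ √h_ss = 0.0454/0.0289 = 1.5709.
h_ss = 1.5709² = 2.4678 m. (Since h₀ = 5.74 m > h_ss, the level will fall toward this value.)

2.47 m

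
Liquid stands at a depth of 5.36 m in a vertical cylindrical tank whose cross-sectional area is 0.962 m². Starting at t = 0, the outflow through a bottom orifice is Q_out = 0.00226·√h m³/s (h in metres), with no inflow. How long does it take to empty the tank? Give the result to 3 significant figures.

1970 s

Unsteady balance on liquid volume: A dh/dt = −0.00226 √h.
∫ h^(−1/2) dh = −(0.00226/A) ∫ dt, giving 2√h = 2√h₀ − (0.00226/A) t.
Tank is empty when √h = 0: t_empty = 2A√h₀/0.00226.
t_empty = 2·0.962·√5.36/0.00226 = 1.9240·2.3152/0.00226 = 1971.0 s.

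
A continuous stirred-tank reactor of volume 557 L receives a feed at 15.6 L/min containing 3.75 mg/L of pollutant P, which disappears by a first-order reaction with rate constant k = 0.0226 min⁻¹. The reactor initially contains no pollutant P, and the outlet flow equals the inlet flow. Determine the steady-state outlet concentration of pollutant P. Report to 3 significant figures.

2.08 mg/L

Accumulation = in − out − consumed: V dC/dt = Q C_in − Q C − k V C.
At steady state: 0 = Q C_in − (Q + kV) C_ss, so C_ss = Q C_in/(Q + kV).
C_ss = 15.6·3.75/(15.6 + 0.0226·557) = 58.500/28.188 = 2.0753 mg/L.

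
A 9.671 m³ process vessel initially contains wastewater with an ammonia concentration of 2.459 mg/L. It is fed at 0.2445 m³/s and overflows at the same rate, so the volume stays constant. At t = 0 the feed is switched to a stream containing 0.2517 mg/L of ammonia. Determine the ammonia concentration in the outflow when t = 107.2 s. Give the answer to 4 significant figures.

Unsteady species balance (constant V, well mixed): V dC/dt = Q(C_in − C).
Time constant τ = V/Q = 9.671/0.2445 = 39.5542 s.
This is linear first-order; C(t) = C_in + (C₀ − C_in) e^(−t/τ).
C(107.2) = 0.2517 + (2.459 − 0.2517)·e^(−107.2/39.5542) = 0.2517 + (2.20730)·0.0665231 = 0.398536 mg/L.

0.3985 mg/L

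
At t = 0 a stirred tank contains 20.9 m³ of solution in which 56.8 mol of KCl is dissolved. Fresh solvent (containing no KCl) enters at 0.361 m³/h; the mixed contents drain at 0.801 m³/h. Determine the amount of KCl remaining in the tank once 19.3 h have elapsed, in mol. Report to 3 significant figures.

Let m(t) be the amount of KCl. Volume: V(t) = V₀ + (Q_in − Q_out) t = 20.9 − 0.44000 t; V(19.3) = 12.408 m³.
No KCl enters, so dm/dt = −Q_out · (m/V).
dm/m = −Q_out dt/(V₀ − 0.44000 t); integrating gives ln(m/m₀) = −(Q_out/(Q_in−Q_out)) ln(V/V₀).
m = m₀ (V₀/V)^(Q_out/(Q_in−Q_out)) = 56.8 × (20.9/12.408)^(-1.8205) = 21.984 mol.

22.0 mol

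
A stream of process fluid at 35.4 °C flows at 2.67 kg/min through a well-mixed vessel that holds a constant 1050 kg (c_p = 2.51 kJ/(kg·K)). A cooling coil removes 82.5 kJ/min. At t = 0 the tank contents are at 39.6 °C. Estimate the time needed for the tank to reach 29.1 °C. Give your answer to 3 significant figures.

397 min

Energy balance: M c_p dT/dt = ṁ c_p (T_in − T) − 82.5.
τ = M/ṁ = 393.26 min; T_ss = T_in − Q̇/(ṁ c_p) = 23.090 °C.
T(t) = T_ss + (T₀ − T_ss) e^(−t/τ). Set T = 29.1:
e^(−t/τ) = (29.1 − 23.090)/(39.6 − 23.090) = 0.36403
t = −393.26 · ln(0.36403) = 397.39 min.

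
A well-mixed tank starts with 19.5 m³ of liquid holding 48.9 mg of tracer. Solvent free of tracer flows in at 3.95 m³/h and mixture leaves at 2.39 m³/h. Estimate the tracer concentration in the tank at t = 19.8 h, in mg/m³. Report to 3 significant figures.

0.227 mg/m³

Let m(t) be the amount of tracer. Volume: V(t) = V₀ + (Q_in − Q_out) t = 19.5 + 1.5600 t; V(19.8) = 50.388 m³.
No tracer enters, so dm/dt = −Q_out · (m/V).
dm/m = −Q_out dt/(V₀ + 1.5600 t); integrating gives ln(m/m₀) = −(Q_out/(Q_in−Q_out)) ln(V/V₀).
m = m₀ (V₀/V)^(Q_out/(Q_in−Q_out)) = 48.9 × (19.5/50.388)^(1.5321) = 11.420 mg.
C = m/V = 11.420/50.388 = 0.22664 mg/m³.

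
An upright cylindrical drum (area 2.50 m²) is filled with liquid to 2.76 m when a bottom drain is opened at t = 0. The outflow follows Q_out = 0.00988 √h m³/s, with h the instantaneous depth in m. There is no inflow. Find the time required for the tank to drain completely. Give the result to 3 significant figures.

841 s

Volume balance on the tank: A dh/dt = −0.00988 √h.
This is separable: 2 d(√h)/dt = −0.00988/A, so √h = √h₀ − (0.00988/(2A)) t.
Set h = 0: 2√h₀ = (0.00988/A) t_empty ⇒ t_empty = 2A√h₀/0.00988.
t_empty = 2·2.50·√2.76/0.00988 = 5.0000·1.6613/0.00988 = 840.75 s.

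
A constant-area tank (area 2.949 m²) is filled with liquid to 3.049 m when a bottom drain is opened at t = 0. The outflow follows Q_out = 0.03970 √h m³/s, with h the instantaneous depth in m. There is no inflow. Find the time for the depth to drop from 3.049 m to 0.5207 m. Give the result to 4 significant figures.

152.2 s

A dh/dt = −Q_out = −0.03970 √h.
∫ h^(−1/2) dh = −(0.03970/A) ∫ dt, giving 2√h = 2√h₀ − (0.03970/A) t.
t = 2A(√h₀ − √h)/0.03970 = 2·2.949·(√3.049 − √0.5207)/0.03970
  = 5.89800 × (1.74614 − 0.721595) / 0.03970 = 152.210 s.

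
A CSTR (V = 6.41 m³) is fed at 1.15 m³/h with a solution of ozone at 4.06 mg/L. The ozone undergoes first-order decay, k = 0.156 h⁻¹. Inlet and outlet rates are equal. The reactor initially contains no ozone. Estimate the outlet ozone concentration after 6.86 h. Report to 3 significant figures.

V dC/dt = Q(C_in − C) − k V C.
This is linear with rate a = Q/V + k = 0.33541 h⁻¹.
C_ss = Q C_in/(Q + kV) = 2.1717 mg/L; C(t) = C_ss + (C₀ − C_ss) e^(−a t).
C(6.86) = 2.1717 + (-2.1717)·e^(−0.33541·6.86) = 2.1717 + (-2.1717)·0.10017 = 1.9541 mg/L.

1.95 mg/L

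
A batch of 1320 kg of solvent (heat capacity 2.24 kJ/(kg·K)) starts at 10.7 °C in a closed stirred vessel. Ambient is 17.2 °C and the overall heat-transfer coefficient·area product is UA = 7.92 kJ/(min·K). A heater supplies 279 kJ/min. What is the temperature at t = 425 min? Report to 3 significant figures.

39.1 °C

Heat balance on the well-mixed liquid: M c_p dT/dt = −UA(T − T_amb) + Q̇.
dT/dt = (T_ss − T)/τ with T_ss = T_amb + Q̇/UA = 17.2 + 279/7.92 = 52.427 °C, τ = M c_p/UA = 1320·2.24/7.92 = 373.33 min.
This is linear first-order; T(t) = T_ss + (T₀ − T_ss) e^(−t/τ).
T(425) = 52.427 + (-41.727)·0.32033 = 39.061 °C.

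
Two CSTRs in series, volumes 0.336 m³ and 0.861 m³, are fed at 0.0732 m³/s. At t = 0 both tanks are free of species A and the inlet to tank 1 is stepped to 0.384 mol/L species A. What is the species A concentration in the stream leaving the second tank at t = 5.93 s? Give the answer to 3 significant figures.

Each tank obeys Vᵢ dCᵢ/dt = Q(Cᵢ₋₁ − Cᵢ), so τᵢ = Vᵢ/Q.
τ₁ = 0.336/0.0732 = 4.5902 s; τ₂ = 0.861/0.0732 = 11.762 s.
Solving the cascade with C₁(0)=C₂(0)=0 gives C₂(t) = C_in[1 − (τ₁ e^(−t/τ₁) − τ₂ e^(−t/τ₂))/(τ₁ − τ₂)].
At t = 5.93: e^(−t/τ₁) = 0.27475, e^(−t/τ₂) = 0.60402.
C₂ = 0.384·[1 − (4.5902·0.27475 − 11.762·0.60402)/(-7.1721)] = 0.384·0.18525 = 0.071137 mol/L.

0.0711 mol/L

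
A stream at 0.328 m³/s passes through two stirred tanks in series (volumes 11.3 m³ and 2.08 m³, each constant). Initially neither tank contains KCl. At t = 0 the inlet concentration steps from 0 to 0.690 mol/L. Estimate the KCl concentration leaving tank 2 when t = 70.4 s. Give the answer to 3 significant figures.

0.580 mol/L

Time constants: τᵢ = Vᵢ/Q for each well-mixed tank.
τ₁ = 11.3/0.328 = 34.451 s; τ₂ = 2.08/0.328 = 6.3415 s.
Solving the cascade with C₁(0)=C₂(0)=0 gives C₂(t) = C_in[1 − (τ₁ e^(−t/τ₁) − τ₂ e^(−t/τ₂))/(τ₁ − τ₂)].
At t = 70.4: e^(−t/τ₁) = 0.12958, e^(−t/τ₂) = 1.5089e-05.
C₂ = 0.690·[1 − (34.451·0.12958 − 6.3415·1.5089e-05)/(28.110)] = 0.690·0.84119 = 0.58042 mol/L.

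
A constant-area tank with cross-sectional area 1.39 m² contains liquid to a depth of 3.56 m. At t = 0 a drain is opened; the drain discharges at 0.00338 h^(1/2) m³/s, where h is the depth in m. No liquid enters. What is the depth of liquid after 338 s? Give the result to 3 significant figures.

Volume balance on the tank: A dh/dt = −0.00338 √h.
Separate and integrate: 2(√h − √h₀) = −(0.00338/A) t.
√h = √3.56 − 0.00338·338/(2·1.39) = 1.8868 − 0.41095 = 1.4758.
h = 1.4758² = 2.1781 m.

2.18 m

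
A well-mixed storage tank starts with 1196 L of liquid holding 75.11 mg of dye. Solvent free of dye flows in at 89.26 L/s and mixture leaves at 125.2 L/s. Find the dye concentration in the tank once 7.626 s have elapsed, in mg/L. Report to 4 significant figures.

0.03290 mg/L

Total volume: dV/dt = Q_in − Q_out = -35.9400 L/s, so V(t) = 1196 − 35.9400 t and V(7.626) = 921.922 L.
Species balance (pure solvent in): dm/dt = −Q_out · m/V(t).
dm/m = −Q_out dt/(V₀ − 35.9400 t); integrating gives ln(m/m₀) = −(Q_out/(Q_in−Q_out)) ln(V/V₀).
m = m₀ (V₀/V)^(Q_out/(Q_in−Q_out)) = 75.11 × (1196/921.922)^(-3.48358) = 30.3335 mg.
C = m/V = 30.3335/921.922 = 0.0329025 mg/L.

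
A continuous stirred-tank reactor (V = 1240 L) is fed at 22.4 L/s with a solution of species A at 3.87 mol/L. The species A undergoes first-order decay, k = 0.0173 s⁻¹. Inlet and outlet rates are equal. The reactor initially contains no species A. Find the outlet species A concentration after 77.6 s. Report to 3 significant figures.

1.85 mol/L

V dC/dt = Q(C_in − C) − k V C.
dC/dt = (Q/V) C_in − (Q/V + k) C; effective rate a = Q/V + k = 0.018065 + 0.0173 = 0.035365 s⁻¹.
C_ss = Q C_in/(Q + kV) = 1.9768 mol/L; C(t) = C_ss + (C₀ − C_ss) e^(−a t).
C(77.6) = 1.9768 + (-1.9768)·e^(−0.035365·77.6) = 1.9768 + (-1.9768)·0.064294 = 1.8497 mol/L.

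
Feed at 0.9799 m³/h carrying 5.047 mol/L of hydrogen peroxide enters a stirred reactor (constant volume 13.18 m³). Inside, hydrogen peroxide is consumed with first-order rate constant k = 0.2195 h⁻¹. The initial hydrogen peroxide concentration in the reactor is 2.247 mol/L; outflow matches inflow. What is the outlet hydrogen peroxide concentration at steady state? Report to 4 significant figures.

Species balance: V dC/dt = Q C_in − Q C − k V C.
At steady state: 0 = Q C_in − (Q + kV) C_ss, so C_ss = Q C_in/(Q + kV).
C_ss = 0.9799·5.047/(0.9799 + 0.2195·13.18) = 4.94556/3.87291 = 1.27696 mol/L.

1.277 mol/L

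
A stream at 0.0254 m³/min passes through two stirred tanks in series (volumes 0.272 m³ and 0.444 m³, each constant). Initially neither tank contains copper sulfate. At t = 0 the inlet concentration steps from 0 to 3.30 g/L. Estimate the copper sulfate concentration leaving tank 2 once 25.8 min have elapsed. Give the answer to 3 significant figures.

1.82 g/L

Species balance on tank i: dCᵢ/dt = (Cᵢ₋₁ − Cᵢ)/τᵢ with τᵢ = Vᵢ/Q.
τ₁ = 0.272/0.0254 = 10.709 min; τ₂ = 0.444/0.0254 = 17.480 min.
Tank 1: C₁ = C_in(1 − e^(−t/τ₁)). Tank 2 (τ₁ ≠ τ₂): C₂ = C_in[1 − (τ₁ e^(−t/τ₁) − τ₂ e^(−t/τ₂))/(τ₁ − τ₂)].
At t = 25.8: e^(−t/τ₁) = 0.089881, e^(−t/τ₂) = 0.22856.
C₂ = 3.30·[1 − (10.709·0.089881 − 17.480·0.22856)/(-6.7717)] = 3.30·0.55213 = 1.8220 g/L.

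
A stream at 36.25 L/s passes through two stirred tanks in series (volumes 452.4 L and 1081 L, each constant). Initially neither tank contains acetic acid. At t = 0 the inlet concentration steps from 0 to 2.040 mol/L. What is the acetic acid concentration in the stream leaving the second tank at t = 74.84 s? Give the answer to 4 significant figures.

Time constants: τᵢ = Vᵢ/Q for each well-mixed tank.
τ₁ = 452.4/36.25 = 12.4800 s; τ₂ = 1081/36.25 = 29.8207 s.
Tank 1: C₁ = C_in(1 − e^(−t/τ₁)). Tank 2 (τ₁ ≠ τ₂): C₂ = C_in[1 − (τ₁ e^(−t/τ₁) − τ₂ e^(−t/τ₂))/(τ₁ − τ₂)].
At t = 74.84: e^(−t/τ₁) = 0.00248671, e^(−t/τ₂) = 0.0812953.
C₂ = 2.040·[1 − (12.4800·0.00248671 − 29.8207·0.0812953)/(-17.3407)] = 2.040·0.861987 = 1.75845 mol/L.

1.758 mol/L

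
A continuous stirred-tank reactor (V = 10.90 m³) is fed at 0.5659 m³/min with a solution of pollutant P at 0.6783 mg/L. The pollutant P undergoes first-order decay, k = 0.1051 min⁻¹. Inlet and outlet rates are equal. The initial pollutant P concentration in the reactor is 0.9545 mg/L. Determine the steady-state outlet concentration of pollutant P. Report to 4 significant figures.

0.2243 mg/L

Species balance: V dC/dt = Q C_in − Q C − k V C.
At steady state: 0 = Q C_in − (Q + kV) C_ss, so C_ss = Q C_in/(Q + kV).
C_ss = 0.5659·0.6783/(0.5659 + 0.1051·10.90) = 0.383850/1.71149 = 0.224278 mg/L.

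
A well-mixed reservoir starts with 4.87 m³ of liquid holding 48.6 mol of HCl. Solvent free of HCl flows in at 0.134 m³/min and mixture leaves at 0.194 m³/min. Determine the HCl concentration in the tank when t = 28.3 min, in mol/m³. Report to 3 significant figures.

Total volume: dV/dt = Q_in − Q_out = -0.060000 m³/min, so V(t) = 4.87 − 0.060000 t and V(28.3) = 3.1720 m³.
Solute balance: dm/dt = 0 − Q_out C = −Q_out m/V(t).
Separate: dm/m = −Q_out dt/V(t) ⇒ ln(m/m₀) = −(Q_out/(Q_in−Q_out)) ln(V/V₀).
m = m₀ (V₀/V)^(Q_out/(Q_in−Q_out)) = 48.6 × (4.87/3.1720)^(-3.2333) = 12.151 mol.
C = m/V = 12.151/3.1720 = 3.8306 mol/m³.

3.83 mol/m³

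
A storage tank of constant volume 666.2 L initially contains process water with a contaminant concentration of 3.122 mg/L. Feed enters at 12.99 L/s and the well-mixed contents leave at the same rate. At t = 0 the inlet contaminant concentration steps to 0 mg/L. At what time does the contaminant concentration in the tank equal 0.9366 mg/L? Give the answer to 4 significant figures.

61.75 s

Species balance: V dC/dt = Q(C_in − C) ⇒ τ = V/Q = 51.2856 s.
C(t) = C_in + (C₀ − C_in) e^(−t/τ). Set C = 0.9366 and solve for t:
e^(−t/τ) = (C − C_in)/(C₀ − C_in) = (0.9366 − 0)/(3.122 − 0) = 0.300000
t = −τ ln(…) = 51.2856 × 1.20397 = 61.7465 s.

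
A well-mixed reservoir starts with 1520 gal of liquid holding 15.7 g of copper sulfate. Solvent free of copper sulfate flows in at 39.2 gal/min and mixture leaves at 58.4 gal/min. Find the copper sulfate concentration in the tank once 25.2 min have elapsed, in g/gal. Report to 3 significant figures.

0.00472 g/gal

Total volume: dV/dt = Q_in − Q_out = -19.200 gal/min, so V(t) = 1520 − 19.200 t and V(25.2) = 1036.2 gal.
Species balance (pure solvent in): dm/dt = −Q_out · m/V(t).
Separate: dm/m = −Q_out dt/V(t) ⇒ ln(m/m₀) = −(Q_out/(Q_in−Q_out)) ln(V/V₀).
m = m₀ (V₀/V)^(Q_out/(Q_in−Q_out)) = 15.7 × (1520/1036.2)^(-3.0417) = 4.8946 g.
C = m/V = 4.8946/1036.2 = 0.0047238 g/gal.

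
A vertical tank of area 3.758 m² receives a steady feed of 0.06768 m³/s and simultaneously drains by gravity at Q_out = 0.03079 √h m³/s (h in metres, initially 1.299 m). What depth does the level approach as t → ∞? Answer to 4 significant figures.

Level balance: A dh/dt = 0.06768 − 0.03079 √h. Setting dh/dt = 0:
Q_in = 0.03079 √h_ss ⇒ √h_ss = 0.06768/0.03079 = 2.19812.
h_ss = 2.19812² = 4.83172 m. (Since h₀ = 1.299 m < h_ss, the level will rise toward this value.)

4.832 m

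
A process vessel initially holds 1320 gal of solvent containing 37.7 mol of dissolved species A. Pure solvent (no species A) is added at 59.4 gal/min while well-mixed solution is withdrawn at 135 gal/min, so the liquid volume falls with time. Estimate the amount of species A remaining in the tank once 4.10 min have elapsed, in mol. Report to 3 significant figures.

23.4 mol

Let m(t) be the amount of species A. Volume: V(t) = V₀ + (Q_in − Q_out) t = 1320 − 75.600 t; V(4.10) = 1010.0 gal.
Solute balance: dm/dt = 0 − Q_out C = −Q_out m/V(t).
Separate: dm/m = −Q_out dt/V(t) ⇒ ln(m/m₀) = −(Q_out/(Q_in−Q_out)) ln(V/V₀).
m = m₀ (V₀/V)^(Q_out/(Q_in−Q_out)) = 37.7 × (1320/1010.0)^(-1.7857) = 23.376 mol.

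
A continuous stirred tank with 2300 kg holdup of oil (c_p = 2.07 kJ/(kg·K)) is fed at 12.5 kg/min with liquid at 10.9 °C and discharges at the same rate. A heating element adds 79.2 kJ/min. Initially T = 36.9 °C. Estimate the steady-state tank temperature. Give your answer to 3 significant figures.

14.0 °C

Unsteady energy balance on the tank contents: M c_p dT/dt = ṁ c_p (T_in − T) + 79.2.
At steady state dT/dt = 0 ⇒ T_ss = T_in + Q̇/(ṁ c_p) = 10.9 + 79.2/(12.5·2.07) = 13.961 °C.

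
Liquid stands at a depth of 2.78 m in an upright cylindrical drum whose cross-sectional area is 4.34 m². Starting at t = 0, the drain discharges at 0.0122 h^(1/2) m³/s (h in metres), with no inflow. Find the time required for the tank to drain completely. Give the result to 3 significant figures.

A dh/dt = −Q_out = −0.0122 √h.
Separate and integrate: 2(√h − √h₀) = −(0.0122/A) t.
Set h = 0: 2√h₀ = (0.0122/A) t_empty ⇒ t_empty = 2A√h₀/0.0122.
t_empty = 2·4.34·√2.78/0.0122 = 8.6800·1.6673/0.0122 = 1186.3 s.

1190 s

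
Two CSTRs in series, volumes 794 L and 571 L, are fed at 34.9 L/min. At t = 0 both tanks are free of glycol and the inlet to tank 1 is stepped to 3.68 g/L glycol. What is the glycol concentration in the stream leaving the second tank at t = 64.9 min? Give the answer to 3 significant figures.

3.10 g/L

Time constants: τᵢ = Vᵢ/Q for each well-mixed tank.
τ₁ = 794/34.9 = 22.751 min; τ₂ = 571/34.9 = 16.361 min.
Solving the cascade with C₁(0)=C₂(0)=0 gives C₂(t) = C_in[1 − (τ₁ e^(−t/τ₁) − τ₂ e^(−t/τ₂))/(τ₁ − τ₂)].
At t = 64.9: e^(−t/τ₁) = 0.057691, e^(−t/τ₂) = 0.018935.
C₂ = 3.68·[1 − (22.751·0.057691 − 16.361·0.018935)/(6.3897)] = 3.68·0.84307 = 3.1025 g/L.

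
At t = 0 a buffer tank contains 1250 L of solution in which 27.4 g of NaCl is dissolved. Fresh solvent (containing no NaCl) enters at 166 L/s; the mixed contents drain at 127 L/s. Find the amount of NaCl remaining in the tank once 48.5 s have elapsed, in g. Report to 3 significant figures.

1.36 g

Total volume: dV/dt = Q_in − Q_out = 39.000 L/s, so V(t) = 1250 + 39.000 t and V(48.5) = 3141.5 L.
No NaCl enters, so dm/dt = −Q_out · (m/V).
Separate: dm/m = −Q_out dt/V(t) ⇒ ln(m/m₀) = −(Q_out/(Q_in−Q_out)) ln(V/V₀).
m = m₀ (V₀/V)^(Q_out/(Q_in−Q_out)) = 27.4 × (1250/3141.5)^(3.2564) = 1.3628 g.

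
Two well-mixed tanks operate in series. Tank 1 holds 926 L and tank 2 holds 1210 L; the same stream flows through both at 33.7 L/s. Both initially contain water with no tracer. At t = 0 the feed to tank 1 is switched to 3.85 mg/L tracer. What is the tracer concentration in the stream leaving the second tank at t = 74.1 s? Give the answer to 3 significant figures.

Species balance on tank i: dCᵢ/dt = (Cᵢ₋₁ − Cᵢ)/τᵢ with τᵢ = Vᵢ/Q.
τ₁ = 926/33.7 = 27.478 s; τ₂ = 1210/33.7 = 35.905 s.
Tank 1: C₁ = C_in(1 − e^(−t/τ₁)). Tank 2 (τ₁ ≠ τ₂): C₂ = C_in[1 − (τ₁ e^(−t/τ₁) − τ₂ e^(−t/τ₂))/(τ₁ − τ₂)].
At t = 74.1: e^(−t/τ₁) = 0.067426, e^(−t/τ₂) = 0.12697.
C₂ = 3.85·[1 − (27.478·0.067426 − 35.905·0.12697)/(-8.4273)] = 3.85·0.67887 = 2.6136 mg/L.

2.61 mg/L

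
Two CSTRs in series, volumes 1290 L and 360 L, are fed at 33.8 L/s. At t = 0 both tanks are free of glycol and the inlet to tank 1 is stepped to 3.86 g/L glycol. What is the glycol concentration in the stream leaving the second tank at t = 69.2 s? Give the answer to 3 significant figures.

Species balance on tank i: dCᵢ/dt = (Cᵢ₋₁ − Cᵢ)/τᵢ with τᵢ = Vᵢ/Q.
τ₁ = 1290/33.8 = 38.166 s; τ₂ = 360/33.8 = 10.651 s.
Solving the cascade with C₁(0)=C₂(0)=0 gives C₂(t) = C_in[1 − (τ₁ e^(−t/τ₁) − τ₂ e^(−t/τ₂))/(τ₁ − τ₂)].
At t = 69.2: e^(−t/τ₁) = 0.16314, e^(−t/τ₂) = 0.0015078.
C₂ = 3.86·[1 − (38.166·0.16314 − 10.651·0.0015078)/(27.515)] = 3.86·0.77429 = 2.9888 g/L.

2.99 g/L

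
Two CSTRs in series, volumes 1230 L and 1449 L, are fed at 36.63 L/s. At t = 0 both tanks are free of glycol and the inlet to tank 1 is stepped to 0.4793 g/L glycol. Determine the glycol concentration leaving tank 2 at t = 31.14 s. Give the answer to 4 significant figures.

Each tank obeys Vᵢ dCᵢ/dt = Q(Cᵢ₋₁ − Cᵢ), so τᵢ = Vᵢ/Q.
τ₁ = 1230/36.63 = 33.5790 s; τ₂ = 1449/36.63 = 39.5577 s.
Solving the cascade with C₁(0)=C₂(0)=0 gives C₂(t) = C_in[1 − (τ₁ e^(−t/τ₁) − τ₂ e^(−t/τ₂))/(τ₁ − τ₂)].
At t = 31.14: e^(−t/τ₁) = 0.395595, e^(−t/τ₂) = 0.455116.
C₂ = 0.4793·[1 − (33.5790·0.395595 − 39.5577·0.455116)/(-5.97871)] = 0.4793·0.210590 = 0.100936 g/L.

0.1009 g/L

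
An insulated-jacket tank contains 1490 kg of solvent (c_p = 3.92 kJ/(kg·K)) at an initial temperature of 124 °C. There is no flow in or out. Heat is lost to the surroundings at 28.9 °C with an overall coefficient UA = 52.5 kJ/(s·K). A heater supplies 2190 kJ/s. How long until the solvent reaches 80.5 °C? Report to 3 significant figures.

Heat balance on the well-mixed liquid: M c_p dT/dt = −UA(T − T_amb) + Q̇.
τ = M c_p/UA = 111.25 s; T_ss = T_amb + Q̇/UA = 28.9 + 2190/52.5 = 70.614 °C.
T(t) = T_ss + (T₀ − T_ss)e^(−t/τ); set T = 80.5:
t = −τ ln[(T − T_ss)/(T₀ − T_ss)] = −111.25 · ln(0.18518) = 187.62 s.

188 s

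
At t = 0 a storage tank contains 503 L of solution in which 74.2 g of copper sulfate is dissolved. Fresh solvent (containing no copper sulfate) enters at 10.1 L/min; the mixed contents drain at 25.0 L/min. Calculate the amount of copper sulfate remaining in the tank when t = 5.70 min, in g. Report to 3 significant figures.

54.4 g

Let m(t) be the amount of copper sulfate. Volume: V(t) = V₀ + (Q_in − Q_out) t = 503 − 14.900 t; V(5.70) = 418.07 L.
No copper sulfate enters, so dm/dt = −Q_out · (m/V).
dm/m = −Q_out dt/(V₀ − 14.900 t); integrating gives ln(m/m₀) = −(Q_out/(Q_in−Q_out)) ln(V/V₀).
m = m₀ (V₀/V)^(Q_out/(Q_in−Q_out)) = 74.2 × (503/418.07)^(-1.6779) = 54.405 g.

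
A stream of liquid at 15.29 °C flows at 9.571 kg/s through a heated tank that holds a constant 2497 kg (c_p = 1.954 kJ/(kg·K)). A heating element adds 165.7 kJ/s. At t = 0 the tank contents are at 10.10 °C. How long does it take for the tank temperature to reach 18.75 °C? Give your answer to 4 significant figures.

M c_p dT/dt = ṁ c_p (T_in − T) + Q̇.
τ = M/ṁ = 260.892 s; T_ss = T_in + Q̇/(ṁ c_p) = 24.1501 °C.
T(t) = T_ss + (T₀ − T_ss) e^(−t/τ). Set T = 18.75:
e^(−t/τ) = (18.75 − 24.1501)/(10.10 − 24.1501) = 0.384348
t = −260.892 · ln(0.384348) = 249.467 s.

249.5 s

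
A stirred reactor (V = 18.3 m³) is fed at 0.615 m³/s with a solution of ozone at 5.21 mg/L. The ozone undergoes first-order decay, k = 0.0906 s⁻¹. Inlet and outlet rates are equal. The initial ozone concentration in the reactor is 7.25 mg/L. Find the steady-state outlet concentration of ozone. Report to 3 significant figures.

1.41 mg/L

Species balance: V dC/dt = Q C_in − Q C − k V C.
Steady state (dC/dt = 0): C_ss = Q C_in/(Q + kV) = C_in/(1 + kV/Q).
C_ss = 0.615·5.21/(0.615 + 0.0906·18.3) = 3.2041/2.2730 = 1.4097 mg/L.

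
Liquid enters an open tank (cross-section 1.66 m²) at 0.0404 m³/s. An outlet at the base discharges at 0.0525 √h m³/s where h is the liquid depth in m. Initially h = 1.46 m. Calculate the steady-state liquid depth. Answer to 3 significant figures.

0.592 m

Level balance: A dh/dt = 0.0404 − 0.0525 √h. Setting dh/dt = 0:
Q_in = 0.0525 √h_ss ⇒ √h_ss = 0.0404/0.0525 = 0.76952.
h_ss = 0.76952² = 0.59217 m. (Since h₀ = 1.46 m > h_ss, the level will fall toward this value.)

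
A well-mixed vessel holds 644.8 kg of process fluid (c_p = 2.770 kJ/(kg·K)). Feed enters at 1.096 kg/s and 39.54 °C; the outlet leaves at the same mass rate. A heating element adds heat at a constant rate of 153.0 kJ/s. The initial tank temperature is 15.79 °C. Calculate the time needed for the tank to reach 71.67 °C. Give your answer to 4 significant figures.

824.2 s

M c_p dT/dt = ṁ c_p (T_in − T) + Q̇.
τ = M/ṁ = 588.321 s; T_ss = T_in + Q̇/(ṁ c_p) = 89.9366 °C.
T(t) = T_ss + (T₀ − T_ss) e^(−t/τ). Set T = 71.67:
e^(−t/τ) = (71.67 − 89.9366)/(15.79 − 89.9366) = 0.246358
t = −588.321 · ln(0.246358) = 824.221 s.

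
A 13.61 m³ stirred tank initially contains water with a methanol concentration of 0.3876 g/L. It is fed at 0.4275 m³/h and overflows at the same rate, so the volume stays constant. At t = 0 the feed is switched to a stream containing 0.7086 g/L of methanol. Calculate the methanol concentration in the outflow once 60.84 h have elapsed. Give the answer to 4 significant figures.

Species balance on the tank: V dC/dt = Q(C_in − C).
Rewrite as dC/dt + C/τ = C_in/τ, τ = V/Q = 31.8363 h.
This is linear first-order; C(t) = C_in + (C₀ − C_in) e^(−t/τ).
C(60.84) = 0.7086 + (0.3876 − 0.7086)·e^(−60.84/31.8363) = 0.7086 + (-0.321000)·0.147928 = 0.661115 g/L.

0.6611 g/L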